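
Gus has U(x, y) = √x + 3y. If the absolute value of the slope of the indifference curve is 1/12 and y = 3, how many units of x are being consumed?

x = 4

MU_x = 1/(2√x), MU_y = 3.
MRS = 1/(2√x) ÷ 3.
MRS depends only on x: (1/6)/√x = 1/12 ⇒ √x = (1/6)/(1/12) = 2 ⇒ x = 4.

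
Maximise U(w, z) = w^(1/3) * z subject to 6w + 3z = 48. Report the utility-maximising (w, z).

w* = 2, z* = 12

MU_w = 1/3·w^(-2/3)·z and MU_z = w^(1/3).
MRS = MU_w/MU_z = (1/3)·z/w.
Tangency: set MRS = p_w/p_z = 6/3 = 2.
So (1/3)·z/w = 2, i.e. z = 6·w.
Substitute into the budget 6·w + 3·z = 48: 24·w = 48, so w* = 2.
Then z* = 6·2 = 12.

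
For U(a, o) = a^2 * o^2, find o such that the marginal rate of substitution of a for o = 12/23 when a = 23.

MU_a = 2·a·o^2 and MU_o = 2·a^2·o.
MRS = MU_a/MU_o = o/a.
Substitute a = 23: MRS = o/23. Setting o/23 = 12/23 gives o = (12/23)·23 = 12.

o = 12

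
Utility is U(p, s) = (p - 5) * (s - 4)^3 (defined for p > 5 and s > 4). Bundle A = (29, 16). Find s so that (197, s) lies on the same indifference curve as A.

U(29, 16) = 41472.
Set U(197, s) = 41472 and solve.
With p = 197: (197 − 5) = 192, so (s − 4)^3 = 41472/192 = 216.
Taking the cube root (with s > 4): s − 4 = 6, so s = 10.
Check: U(197, 10) = 41472.

s = 10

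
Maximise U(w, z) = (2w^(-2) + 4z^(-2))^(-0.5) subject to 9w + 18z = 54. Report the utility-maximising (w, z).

w* = 2, z* = 2

For CES with ρ = -2, MRS = (2/4)·(z/w)^3.
Tangency: set MRS = p_w/p_z = 9/18 = 0.5.
So (z/w)^3 = 1; taking the cube root, z/w = 1, i.e. z = w.
Substitute into the budget 9·w + 18·z = 54: 27·w = 54, so w* = 2 and z* = 2.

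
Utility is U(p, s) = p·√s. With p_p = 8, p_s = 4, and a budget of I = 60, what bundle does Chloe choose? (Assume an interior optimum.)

MU_p = √s and MU_s = 0.5·p·s^(-0.5).
MRS = MU_p/MU_s = (2)·s/p.
Tangency: set MRS = p_p/p_s = 8/4 = 2.
So (2)·s/p = 2, i.e. s = p.
Substitute into the budget 8·p + 4·s = 60: 12·p = 60, so p* = 5.
Then s* = 5.

p* = 5, s* = 5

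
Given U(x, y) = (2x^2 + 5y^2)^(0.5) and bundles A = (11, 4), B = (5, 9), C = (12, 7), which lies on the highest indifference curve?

Bundle C

Evaluate utility at each bundle:
U(A) = 17.944.
U(B) = 21.331.
U(C) = 23.087.
Highest utility is C, so C ≻ B ≻ A.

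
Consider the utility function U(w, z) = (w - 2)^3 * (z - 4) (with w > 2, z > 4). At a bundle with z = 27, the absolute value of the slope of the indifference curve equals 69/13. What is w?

MU_w = 3·(w−2)^2·(z−4), MU_z = (w−2)^3.
MRS = (3/1)·(z−4)/(w−2).
Substitute z = 27: MRS = 69/(w − 2). Setting this equal to 69/13 gives w − 2 = 69/(69/13) = 13, so w = 15.

w = 15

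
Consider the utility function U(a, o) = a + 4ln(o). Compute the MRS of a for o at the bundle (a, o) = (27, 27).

MU_a = 1, MU_o = 4/o.
MRS = 1 ÷ (4/o).
At (27, 27): MRS = 6.75.
That is, one extra unit of a is worth 6.75 units of o at the margin.

MRS = 6.75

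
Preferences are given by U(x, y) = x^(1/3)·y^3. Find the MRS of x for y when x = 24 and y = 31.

MU_x = 1/3·x^(-2/3)·y^3 and MU_y = 3·x^(1/3)·y^2.
MRS = MU_x/MU_y = (1/9)·y/x.
At (24, 31): MRS = 31/216.
That is, one extra unit of x is worth 31/216 units of y at the margin.

MRS = 31/216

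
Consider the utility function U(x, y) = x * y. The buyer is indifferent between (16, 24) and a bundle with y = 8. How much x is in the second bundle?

x = 48

U(16, 24) = 384.
Set U(x, 8) = 384 and solve.
With y = 8: x = 384/8 = 48.
Check: U(48, 8) = 384.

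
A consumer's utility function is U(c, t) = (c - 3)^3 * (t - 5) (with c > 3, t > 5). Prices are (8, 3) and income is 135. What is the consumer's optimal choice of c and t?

MU_c = 3·(c−3)^2·(t−5), MU_t = (c−3)^3.
MRS = (3/1)·(t−5)/(c−3).
Tangency: set MRS = p_c/p_t = 8/3.
So (3/1)·(t − 5)/(c − 3) = 8/3, i.e. (t − 5) = (8/9)·(c − 3).
Rewrite the budget in excess-of-subsistence terms: 8·(c − 3) + 3·(t − 5) = 135 − 8·3 − 3·5 = 96.
Substituting, (32/3)·(c − 3) = 96, so c − 3 = 9 and c* = 12.
Then t − 5 = (8/9)·9 = 8, so t* = 13.

c* = 12, t* = 13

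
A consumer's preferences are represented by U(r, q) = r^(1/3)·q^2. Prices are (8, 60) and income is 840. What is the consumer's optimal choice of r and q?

r* = 15, q* = 12

MU_r = 1/3·r^(-2/3)·q^2 and MU_q = 2·r^(1/3)·q.
MRS = MU_r/MU_q = (1/6)·q/r.
Tangency: set MRS = p_r/p_q = 8/60 = 2/15.
So (1/6)·q/r = 2/15, i.e. q = 0.8·r.
Substitute into the budget 8·r + 60·q = 840: 56·r = 840, so r* = 15.
Then q* = 0.8·15 = 12.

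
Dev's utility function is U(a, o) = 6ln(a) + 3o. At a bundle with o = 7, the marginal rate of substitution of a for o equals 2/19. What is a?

MU_a = 6/a, MU_o = 3.
MRS = 6/a ÷ 3.
MRS depends only on a: 2/a = 2/19 ⇒ a = 2/(2/19) = 19.

a = 19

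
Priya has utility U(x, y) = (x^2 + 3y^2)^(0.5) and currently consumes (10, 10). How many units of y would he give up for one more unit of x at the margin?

For CES with ρ = 2, MRS = (1/3)·(y/x)^(-1).
At (10, 10): MRS = 1/3.
That is, one extra unit of x is worth 1/3 units of y at the margin.

MRS = 1/3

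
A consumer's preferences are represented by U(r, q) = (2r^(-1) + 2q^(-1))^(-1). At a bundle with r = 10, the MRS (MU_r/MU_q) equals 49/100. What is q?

q = 7

For CES with ρ = -1, MRS = (q/r)^2.
Setting (q/10)^2 = 49/100 gives q/10 = 0.7 and q = 7.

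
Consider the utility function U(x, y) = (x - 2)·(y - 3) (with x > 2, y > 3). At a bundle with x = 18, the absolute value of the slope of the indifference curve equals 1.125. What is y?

y = 21

MU_x = (y−3), MU_y = (x−2).
MRS = (y−3)/(x−2).
Substitute x = 18: MRS = (y − 3)/16. Setting this equal to 1.125 gives y − 3 = 1.125·16 = 18, so y = 21.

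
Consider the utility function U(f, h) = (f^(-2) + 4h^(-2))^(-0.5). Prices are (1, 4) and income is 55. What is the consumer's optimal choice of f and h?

f* = 11, h* = 11

For CES with ρ = -2, MRS = (1/4)·(h/f)^3.
Tangency: set MRS = p_f/p_h = 1/4 = 0.25.
So (h/f)^3 = 1; taking the cube root, h/f = 1, i.e. h = f.
Substitute into the budget 1·f + 4·h = 55: 5·f = 55, so f* = 11 and h* = 11.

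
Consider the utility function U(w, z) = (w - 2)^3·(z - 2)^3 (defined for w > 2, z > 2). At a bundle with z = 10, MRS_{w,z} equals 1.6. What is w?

MU_w = 3·(w−2)^2·(z−2)^3, MU_z = 3·(w−2)^3·(z−2)^2.
MRS = (z−2)/(w−2).
Substitute z = 10: MRS = 8/(w − 2). Setting this equal to 1.6 gives w − 2 = 8/1.6 = 5, so w = 7.

w = 7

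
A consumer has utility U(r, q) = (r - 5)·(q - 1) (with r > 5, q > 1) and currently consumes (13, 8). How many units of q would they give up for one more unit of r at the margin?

MRS = 0.875

MU_r = (q−1), MU_q = (r−5).
MRS = (q−1)/(r−5).
At (13, 8): MRS = 0.875.
The indifference curve has slope −0.875 at this bundle.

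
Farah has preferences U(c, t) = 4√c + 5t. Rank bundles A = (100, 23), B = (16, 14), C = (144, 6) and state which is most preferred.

Evaluate utility at each bundle:
U(A) = 155.000.
U(B) = 86.000.
U(C) = 78.000.
Highest utility is A, so A ≻ B ≻ C.

Bundle A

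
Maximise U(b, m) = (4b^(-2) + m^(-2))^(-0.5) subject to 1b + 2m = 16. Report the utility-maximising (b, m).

For CES with ρ = -2, MRS = (4/1)·(m/b)^3.
Tangency: set MRS = p_b/p_m = 1/2 = 0.5.
So (m/b)^3 = 0.125; taking the cube root, m/b = 0.5, i.e. m = 0.5·b.
Substitute into the budget 1·b + 2·m = 16: 2·b = 16, so b* = 8 and m* = 0.5·8 = 4.

b* = 8, m* = 4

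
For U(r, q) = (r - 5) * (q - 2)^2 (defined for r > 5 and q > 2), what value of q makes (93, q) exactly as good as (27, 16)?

U(27, 16) = 4312.
Set U(93, q) = 4312 and solve.
With r = 93: (93 − 5) = 88, so (q − 2)^2 = 4312/88 = 49.
Taking the square root (with q > 2): q − 2 = 7, so q = 9.
Check: U(93, 9) = 4312.

q = 9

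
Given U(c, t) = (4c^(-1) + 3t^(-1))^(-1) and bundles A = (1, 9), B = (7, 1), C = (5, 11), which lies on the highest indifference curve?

Bundle C

Evaluate utility at each bundle:
U(A) = 0.231.
U(B) = 0.280.
U(C) = 0.932.
Highest utility is C, so C ≻ B ≻ A.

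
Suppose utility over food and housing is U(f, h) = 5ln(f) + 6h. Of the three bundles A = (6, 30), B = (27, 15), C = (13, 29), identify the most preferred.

Evaluate utility at each bundle:
U(A) = 188.959.
U(B) = 106.479.
U(C) = 186.825.
Highest utility is A, so A ≻ C ≻ B.

Bundle A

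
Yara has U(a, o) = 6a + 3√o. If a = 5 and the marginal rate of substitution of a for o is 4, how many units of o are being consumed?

o = 1

MU_a = 6, MU_o = 3/(2√o).
MRS = 6 ÷ (3/(2√o)).
MRS depends only on o: 4·√o = 4 ⇒ √o = 4/4 = 1 ⇒ o = 1.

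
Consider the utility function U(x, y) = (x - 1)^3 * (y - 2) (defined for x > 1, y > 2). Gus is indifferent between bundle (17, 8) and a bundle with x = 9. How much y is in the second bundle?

y = 50

U(17, 8) = 24576.
Set U(9, y) = 24576 and solve.
With x = 9: (9 − 1)^3 = 512, so (y − 2) = 24576/512 = 48.
So y = 2 + 48 = 50.
Check: U(9, 50) = 24576.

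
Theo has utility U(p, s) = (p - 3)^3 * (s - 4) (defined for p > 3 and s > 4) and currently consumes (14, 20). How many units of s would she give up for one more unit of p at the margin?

MRS = 48/11

MU_p = 3·(p−3)^2·(s−4), MU_s = (p−3)^3.
MRS = (3/1)·(s−4)/(p−3).
At (14, 20): MRS = 48/11.
So at (14, 20) the consumer would give up 48/11 units of s for one more unit of p.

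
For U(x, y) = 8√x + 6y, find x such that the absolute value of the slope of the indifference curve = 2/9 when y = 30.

x = 9

MU_x = 8/(2√x), MU_y = 6.
MRS = 8/(2√x) ÷ 6.
MRS depends only on x: (2/3)/√x = 2/9 ⇒ √x = (2/3)/(2/9) = 3 ⇒ x = 9.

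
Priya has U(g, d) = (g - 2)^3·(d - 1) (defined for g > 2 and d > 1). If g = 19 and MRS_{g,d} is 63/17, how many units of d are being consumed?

d = 22

MU_g = 3·(g−2)^2·(d−1), MU_d = (g−2)^3.
MRS = (3/1)·(d−1)/(g−2).
Substitute g = 19: MRS = (d − 1)/(17/3). Setting this equal to 63/17 gives d − 1 = (63/17)·(17/3) = 21, so d = 22.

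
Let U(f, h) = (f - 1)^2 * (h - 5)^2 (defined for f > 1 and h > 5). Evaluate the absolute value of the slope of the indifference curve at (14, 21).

MRS = 16/13

MU_f = 2·(f−1)·(h−5)^2, MU_h = 2·(f−1)^2·(h−5).
MRS = (h−5)/(f−1).
At (14, 21): MRS = 16/13.
That is, one extra unit of f is worth 16/13 units of h at the margin.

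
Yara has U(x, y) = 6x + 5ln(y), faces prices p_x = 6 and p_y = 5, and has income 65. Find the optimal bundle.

x* = 10, y* = 1

MU_x = 6, MU_y = 5/y.
MRS = 6 ÷ (5/y).
Tangency: set MRS = p_x/p_y = 6/5 = 1.2.
MRS depends only on y: 1.2·y = 1.2 ⇒ y* = 1.2/1.2 = 1.
From the budget, 6·x = 65 − 5·1 = 60, so x* = 10.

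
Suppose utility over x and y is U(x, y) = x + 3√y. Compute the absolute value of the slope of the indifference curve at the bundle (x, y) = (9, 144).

MRS = 8

MU_x = 1, MU_y = 3/(2√y).
MRS = 1 ÷ (3/(2√y)).
At (9, 144): MRS = 8.
So at (9, 144) the consumer would give up 8 units of y for one more unit of x.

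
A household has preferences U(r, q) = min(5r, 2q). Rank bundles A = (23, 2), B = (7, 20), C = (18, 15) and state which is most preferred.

Bundle B

Evaluate utility at each bundle:
U(A) = 4.
U(B) = 35.
U(C) = 30.
Highest utility is B, so B ≻ C ≻ A.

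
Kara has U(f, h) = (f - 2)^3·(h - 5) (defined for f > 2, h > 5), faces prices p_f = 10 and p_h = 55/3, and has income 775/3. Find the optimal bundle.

f* = 13, h* = 7

MU_f = 3·(f−2)^2·(h−5), MU_h = (f−2)^3.
MRS = (3/1)·(h−5)/(f−2).
Tangency: set MRS = p_f/p_h = 10/(55/3) = 6/11.
So (3/1)·(h − 5)/(f − 2) = 6/11, i.e. (h − 5) = (2/11)·(f − 2).
Rewrite the budget in excess-of-subsistence terms: 10·(f − 2) + (55/3)·(h − 5) = 775/3 − 10·2 − (55/3)·5 = 440/3.
Substituting, (40/3)·(f − 2) = 440/3, so f − 2 = 11 and f* = 13.
Then h − 5 = (2/11)·11 = 2, so h* = 7.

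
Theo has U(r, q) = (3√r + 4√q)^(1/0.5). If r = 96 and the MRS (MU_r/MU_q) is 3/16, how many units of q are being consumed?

q = 6

For CES with ρ = 0.5, MRS = (3/4)·√(q/r).
Setting (3/4)·√(q/96) = 3/16 gives √(q/96) = 0.25, so q/96 = 1/16 and q = 6.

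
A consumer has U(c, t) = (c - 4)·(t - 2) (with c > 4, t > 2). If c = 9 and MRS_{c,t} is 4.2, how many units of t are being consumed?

MU_c = (t−2), MU_t = (c−4).
MRS = (t−2)/(c−4).
Substitute c = 9: MRS = (t − 2)/5. Setting this equal to 4.2 gives t − 2 = 4.2·5 = 21, so t = 23.

t = 23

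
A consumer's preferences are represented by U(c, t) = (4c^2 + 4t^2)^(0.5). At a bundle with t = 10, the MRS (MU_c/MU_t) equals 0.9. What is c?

c = 9

For CES with ρ = 2, MRS = (t/c)^(-1).
Setting (10/c)^(-1) = 0.9 gives 10/c = 10/9 and c = 9.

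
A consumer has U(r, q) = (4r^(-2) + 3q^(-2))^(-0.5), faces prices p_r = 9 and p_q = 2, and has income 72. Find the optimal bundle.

For CES with ρ = -2, MRS = (4/3)·(q/r)^3.
Tangency: set MRS = p_r/p_q = 9/2 = 4.5.
So (q/r)^3 = 3.375; taking the cube root, q/r = 1.5, i.e. q = 1.5·r.
Substitute into the budget 9·r + 2·q = 72: 12·r = 72, so r* = 6 and q* = 1.5·6 = 9.

r* = 6, q* = 9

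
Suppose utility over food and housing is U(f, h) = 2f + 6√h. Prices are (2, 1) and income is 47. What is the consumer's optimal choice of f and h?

f* = 19, h* = 9

MU_f = 2, MU_h = 6/(2√h).
MRS = 2 ÷ (6/(2√h)).
Tangency: set MRS = p_f/p_h = 2/1 = 2.
MRS depends only on h: (2/3)·√h = 2 ⇒ √h = 2/(2/3) = 3 ⇒ h* = 9.
From the budget, 2·f = 47 − 1·9 = 38, so f* = 19.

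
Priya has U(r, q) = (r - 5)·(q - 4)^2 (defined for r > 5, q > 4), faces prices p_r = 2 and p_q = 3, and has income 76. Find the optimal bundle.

MU_r = (q−4)^2, MU_q = 2·(r−5)·(q−4).
MRS = (1/2)·(q−4)/(r−5).
Tangency: set MRS = p_r/p_q = 2/3.
So (1/2)·(q − 4)/(r − 5) = 2/3, i.e. (q − 4) = (4/3)·(r − 5).
Rewrite the budget in excess-of-subsistence terms: 2·(r − 5) + 3·(q − 4) = 76 − 2·5 − 3·4 = 54.
Substituting, 6·(r − 5) = 54, so r − 5 = 9 and r* = 14.
Then q − 4 = (4/3)·9 = 12, so q* = 16.

r* = 14, q* = 16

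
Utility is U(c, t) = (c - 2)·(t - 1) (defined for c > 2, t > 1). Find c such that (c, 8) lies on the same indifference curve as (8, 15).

c = 14

U(8, 15) = 84.
Set U(c, 8) = 84 and solve.
With t = 8: (8 − 1) = 7, so (c − 2) = 84/7 = 12.
So c = 2 + 12 = 14.
Check: U(14, 8) = 84.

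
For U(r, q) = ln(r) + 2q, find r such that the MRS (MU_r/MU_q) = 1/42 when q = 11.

r = 21

MU_r = 1/r, MU_q = 2.
MRS = 1/r ÷ 2.
MRS depends only on r: 0.5/r = 1/42 ⇒ r = 0.5/(1/42) = 21.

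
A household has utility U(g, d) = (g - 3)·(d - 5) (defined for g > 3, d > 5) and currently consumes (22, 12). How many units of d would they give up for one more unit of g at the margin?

MU_g = (d−5), MU_d = (g−3).
MRS = (d−5)/(g−3).
At (22, 12): MRS = 7/19.
That is, one extra unit of g is worth 7/19 units of d at the margin.

MRS = 7/19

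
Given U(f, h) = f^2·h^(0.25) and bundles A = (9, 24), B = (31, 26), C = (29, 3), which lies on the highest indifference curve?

Evaluate utility at each bundle:
U(A) = 179.282.
U(B) = 2170.035.
U(C) = 1106.818.
Highest utility is B, so B ≻ C ≻ A.

Bundle B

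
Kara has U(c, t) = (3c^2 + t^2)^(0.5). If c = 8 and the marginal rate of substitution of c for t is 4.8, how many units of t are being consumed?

For CES with ρ = 2, MRS = (3/1)·(t/c)^(-1).
Setting (3/1)·(t/8)^(-1) = 4.8 gives (t/8)^(-1) = 1.6, so t/8 = 0.625 and t = 5.

t = 5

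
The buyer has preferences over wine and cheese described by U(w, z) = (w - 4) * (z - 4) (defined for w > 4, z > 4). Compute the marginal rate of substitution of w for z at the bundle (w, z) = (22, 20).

MRS = 8/9

MU_w = (z−4), MU_z = (w−4).
MRS = (z−4)/(w−4).
At (22, 20): MRS = 8/9.
The indifference curve has slope −8/9 at this bundle.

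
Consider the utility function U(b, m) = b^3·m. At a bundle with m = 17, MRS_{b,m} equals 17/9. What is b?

MU_b = 3·b^2·m and MU_m = b^3.
MRS = MU_b/MU_m = (3/1)·m/b.
Substitute m = 17: MRS = 51/b. Setting 51/b = 17/9 gives b = 51/(17/9) = 27.

b = 27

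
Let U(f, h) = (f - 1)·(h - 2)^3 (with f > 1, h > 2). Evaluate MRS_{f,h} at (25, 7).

MRS = 5/72

MU_f = (h−2)^3, MU_h = 3·(f−1)·(h−2)^2.
MRS = (1/3)·(h−2)/(f−1).
At (25, 7): MRS = 5/72.
That is, one extra unit of f is worth 5/72 units of h at the margin.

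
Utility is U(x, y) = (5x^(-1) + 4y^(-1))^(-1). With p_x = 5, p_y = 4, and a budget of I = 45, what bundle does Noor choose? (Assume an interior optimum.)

x* = 5, y* = 5

For CES with ρ = -1, MRS = (5/4)·(y/x)^2.
Tangency: set MRS = p_x/p_y = 5/4 = 1.25.
So (y/x)^2 = 1; taking the square root, y/x = 1, i.e. y = x.
Substitute into the budget 5·x + 4·y = 45: 9·x = 45, so x* = 5 and y* = 5.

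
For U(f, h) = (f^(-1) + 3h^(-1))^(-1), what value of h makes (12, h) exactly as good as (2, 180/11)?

U depends on (f, h) only through S = f^(-1) + 3h^(-1), so equal utility means equal S. At (2, 180/11): S = 41/60.
With f = 12: 12^(-1) = 1/12, so 3h^(-1) = 41/60 − 1/12 = 0.6, i.e. h^(-1) = 0.2.
Hence h = 1/0.2 = 5.
Check: U(12, 5) = 1.4634.

h = 5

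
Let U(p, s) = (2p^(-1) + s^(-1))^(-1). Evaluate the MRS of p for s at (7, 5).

MRS = 50/49

For CES with ρ = -1, MRS = (2/1)·(s/p)^2.
At (7, 5): MRS = 50/49.
The indifference curve has slope −50/49 at this bundle.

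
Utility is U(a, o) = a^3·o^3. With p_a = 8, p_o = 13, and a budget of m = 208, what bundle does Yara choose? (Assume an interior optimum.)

MU_a = 3·a^2·o^3 and MU_o = 3·a^3·o^2.
MRS = MU_a/MU_o = o/a.
Tangency: set MRS = p_a/p_o = 8/13.
So o/a = 8/13, i.e. o = (8/13)·a.
Substitute into the budget 8·a + 13·o = 208: 16·a = 208, so a* = 13.
Then o* = (8/13)·13 = 8.

a* = 13, o* = 8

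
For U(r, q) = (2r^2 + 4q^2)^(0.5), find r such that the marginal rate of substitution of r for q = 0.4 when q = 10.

r = 8

For CES with ρ = 2, MRS = (2/4)·(q/r)^(-1).
Setting (2/4)·(10/r)^(-1) = 0.4 gives (10/r)^(-1) = 0.8, so 10/r = 1.25 and r = 8.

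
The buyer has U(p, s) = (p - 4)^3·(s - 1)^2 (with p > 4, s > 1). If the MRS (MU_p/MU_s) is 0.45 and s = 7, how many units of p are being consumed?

p = 24

MU_p = 3·(p−4)^2·(s−1)^2, MU_s = 2·(p−4)^3·(s−1).
MRS = (3/2)·(s−1)/(p−4).
Substitute s = 7: MRS = 9/(p − 4). Setting this equal to 0.45 gives p − 4 = 9/0.45 = 20, so p = 24.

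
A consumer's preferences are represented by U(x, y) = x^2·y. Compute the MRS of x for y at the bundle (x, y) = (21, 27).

MU_x = 2·x·y and MU_y = x^2.
MRS = MU_x/MU_y = (2/1)·y/x.
At (21, 27): MRS = 18/7.
So at (21, 27) the consumer would give up 18/7 units of y for one more unit of x.

MRS = 18/7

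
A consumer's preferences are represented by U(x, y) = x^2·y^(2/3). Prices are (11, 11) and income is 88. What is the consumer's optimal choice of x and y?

MU_x = 2·x·y^(2/3) and MU_y = 2/3·x^2·y^(-1/3).
MRS = MU_x/MU_y = (3)·y/x.
Tangency: set MRS = p_x/p_y = 11/11 = 1.
So (3)·y/x = 1, i.e. y = (1/3)·x.
Substitute into the budget 11·x + 11·y = 88: (44/3)·x = 88, so x* = 6.
Then y* = (1/3)·6 = 2.

x* = 6, y* = 2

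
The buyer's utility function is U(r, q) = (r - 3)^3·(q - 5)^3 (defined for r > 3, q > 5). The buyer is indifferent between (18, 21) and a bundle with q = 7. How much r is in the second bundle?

U(18, 21) = 13824000.
Set U(r, 7) = 13824000 and solve.
With q = 7: (7 − 5)^3 = 8, so (r − 3)^3 = 13824000/8 = 1728000.
Taking the cube root (with r > 3): r − 3 = 120, so r = 123.
Check: U(123, 7) = 13824000.

r = 123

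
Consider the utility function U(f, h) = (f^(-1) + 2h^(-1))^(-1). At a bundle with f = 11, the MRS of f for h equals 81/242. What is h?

h = 9

For CES with ρ = -1, MRS = (1/2)·(h/f)^2.
Setting (1/2)·(h/11)^2 = 81/242 gives (h/11)^2 = 81/121, so h/11 = 9/11 and h = 9.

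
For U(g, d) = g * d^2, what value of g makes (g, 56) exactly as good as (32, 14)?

U(32, 14) = 6272.
Set U(g, 56) = 6272 and solve.
With d = 56: 56^2 = 3136, so g = 6272/3136 = 2.
Check: U(2, 56) = 6272.

g = 2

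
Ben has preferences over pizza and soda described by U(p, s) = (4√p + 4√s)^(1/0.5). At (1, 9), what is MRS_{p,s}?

MRS = 3

For CES with ρ = 0.5, MRS = √(s/p).
At (1, 9): MRS = 3.
That is, one extra unit of p is worth 3 units of s at the margin.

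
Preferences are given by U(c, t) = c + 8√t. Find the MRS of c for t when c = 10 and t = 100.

MRS = 2.5

MU_c = 1, MU_t = 8/(2√t).
MRS = 1 ÷ (8/(2√t)).
At (10, 100): MRS = 2.5.
That is, one extra unit of c is worth 2.5 units of t at the margin.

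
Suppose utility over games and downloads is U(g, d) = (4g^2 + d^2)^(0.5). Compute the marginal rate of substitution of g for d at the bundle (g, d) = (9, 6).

For CES with ρ = 2, MRS = (4/1)·(d/g)^(-1).
At (9, 6): MRS = 6.
The indifference curve has slope −6 at this bundle.

MRS = 6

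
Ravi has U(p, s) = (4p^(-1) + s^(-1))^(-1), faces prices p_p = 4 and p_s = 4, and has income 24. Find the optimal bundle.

For CES with ρ = -1, MRS = (4/1)·(s/p)^2.
Tangency: set MRS = p_p/p_s = 4/4 = 1.
So (s/p)^2 = 0.25; taking the square root, s/p = 0.5, i.e. s = 0.5·p.
Substitute into the budget 4·p + 4·s = 24: 6·p = 24, so p* = 4 and s* = 0.5·4 = 2.

p* = 4, s* = 2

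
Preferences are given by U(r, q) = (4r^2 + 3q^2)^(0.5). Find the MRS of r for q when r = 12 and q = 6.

MRS = 8/3

For CES with ρ = 2, MRS = (4/3)·(q/r)^(-1).
At (12, 6): MRS = 8/3.
The indifference curve has slope −8/3 at this bundle.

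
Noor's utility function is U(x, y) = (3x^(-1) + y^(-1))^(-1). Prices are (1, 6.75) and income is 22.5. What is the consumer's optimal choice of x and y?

x* = 9, y* = 2

For CES with ρ = -1, MRS = (3/1)·(y/x)^2.
Tangency: set MRS = p_x/p_y = 1/6.75 = 4/27.
So (y/x)^2 = 4/81; taking the square root, y/x = 2/9, i.e. y = (2/9)·x.
Substitute into the budget 1·x + 6.75·y = 22.5: 2.5·x = 22.5, so x* = 9 and y* = (2/9)·9 = 2.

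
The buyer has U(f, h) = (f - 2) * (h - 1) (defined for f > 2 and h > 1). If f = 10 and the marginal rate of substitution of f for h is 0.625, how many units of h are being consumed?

MU_f = (h−1), MU_h = (f−2).
MRS = (h−1)/(f−2).
Substitute f = 10: MRS = (h − 1)/8. Setting this equal to 0.625 gives h − 1 = 0.625·8 = 5, so h = 6.

h = 6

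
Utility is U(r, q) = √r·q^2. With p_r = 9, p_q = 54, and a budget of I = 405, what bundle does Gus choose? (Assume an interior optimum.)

MU_r = 0.5·r^(-0.5)·q^2 and MU_q = 2·√r·q.
MRS = MU_r/MU_q = (0.25)·q/r.
Tangency: set MRS = p_r/p_q = 9/54 = 1/6.
So (0.25)·q/r = 1/6, i.e. q = (2/3)·r.
Substitute into the budget 9·r + 54·q = 405: 45·r = 405, so r* = 9.
Then q* = (2/3)·9 = 6.

r* = 9, q* = 6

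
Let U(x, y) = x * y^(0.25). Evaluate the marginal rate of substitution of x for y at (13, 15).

MU_x = y^(0.25) and MU_y = 0.25·x·y^(-0.75).
MRS = MU_x/MU_y = (4)·y/x.
At (13, 15): MRS = 60/13.
So at (13, 15) the consumer would give up 60/13 units of y for one more unit of x.

MRS = 60/13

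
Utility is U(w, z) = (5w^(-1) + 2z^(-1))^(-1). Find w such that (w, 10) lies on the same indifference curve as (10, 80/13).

w = 8

U depends on (w, z) only through S = 5w^(-1) + 2z^(-1), so equal utility means equal S. At (10, 80/13): S = 33/40.
With z = 10: 2·10^(-1) = 0.2, so 5w^(-1) = 33/40 − 0.2 = 0.625, i.e. w^(-1) = 0.125.
Hence w = 1/0.125 = 8.
Check: U(8, 10) = 1.2121.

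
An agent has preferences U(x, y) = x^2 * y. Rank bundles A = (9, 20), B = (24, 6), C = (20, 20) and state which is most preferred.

Bundle C

Evaluate utility at each bundle:
U(A) = 1620.
U(B) = 3456.
U(C) = 8000.
Highest utility is C, so C ≻ B ≻ A.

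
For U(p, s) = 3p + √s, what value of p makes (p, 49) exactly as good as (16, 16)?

p = 15

U(16, 16) = 52.
Set U(p, 49) = 52 and solve.
With s = 49: √49 = 7, so 3p = 52 − 7 = 45 and p = 15.
Check: U(15, 49) = 52.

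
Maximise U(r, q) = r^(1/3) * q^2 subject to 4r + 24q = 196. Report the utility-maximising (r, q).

r* = 7, q* = 7

MU_r = 1/3·r^(-2/3)·q^2 and MU_q = 2·r^(1/3)·q.
MRS = MU_r/MU_q = (1/6)·q/r.
Tangency: set MRS = p_r/p_q = 4/24 = 1/6.
So (1/6)·q/r = 1/6, i.e. q = r.
Substitute into the budget 4·r + 24·q = 196: 28·r = 196, so r* = 7.
Then q* = 7.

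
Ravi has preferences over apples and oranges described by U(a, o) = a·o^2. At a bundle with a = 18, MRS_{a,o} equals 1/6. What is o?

o = 6

MU_a = o^2 and MU_o = 2·a·o.
MRS = MU_a/MU_o = (1/2)·o/a.
Substitute a = 18: MRS = o/36. Setting o/36 = 1/6 gives o = (1/6)·36 = 6.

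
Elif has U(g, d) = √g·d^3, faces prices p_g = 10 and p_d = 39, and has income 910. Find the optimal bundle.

g* = 13, d* = 20

MU_g = 0.5·g^(-0.5)·d^3 and MU_d = 3·√g·d^2.
MRS = MU_g/MU_d = (1/6)·d/g.
Tangency: set MRS = p_g/p_d = 10/39.
So (1/6)·d/g = 10/39, i.e. d = (20/13)·g.
Substitute into the budget 10·g + 39·d = 910: 70·g = 910, so g* = 13.
Then d* = (20/13)·13 = 20.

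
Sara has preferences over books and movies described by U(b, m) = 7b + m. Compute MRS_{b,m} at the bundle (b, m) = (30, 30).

MRS = 7

MU_b = 7, MU_m = 1, so MRS = 7/1 = 7 at every bundle.
At (30, 30): MRS = 7.
The indifference curve has slope −7 at this bundle.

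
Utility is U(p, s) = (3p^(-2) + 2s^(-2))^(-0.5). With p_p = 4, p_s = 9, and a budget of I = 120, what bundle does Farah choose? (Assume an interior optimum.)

p* = 12, s* = 8

For CES with ρ = -2, MRS = (3/2)·(s/p)^3.
Tangency: set MRS = p_p/p_s = 4/9.
So (s/p)^3 = 8/27; taking the cube root, s/p = 2/3, i.e. s = (2/3)·p.
Substitute into the budget 4·p + 9·s = 120: 10·p = 120, so p* = 12 and s* = (2/3)·12 = 8.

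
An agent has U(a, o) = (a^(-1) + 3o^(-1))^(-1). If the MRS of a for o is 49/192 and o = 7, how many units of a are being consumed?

a = 8

For CES with ρ = -1, MRS = (1/3)·(o/a)^2.
Setting (1/3)·(7/a)^2 = 49/192 gives (7/a)^2 = 49/64, so 7/a = 0.875 and a = 8.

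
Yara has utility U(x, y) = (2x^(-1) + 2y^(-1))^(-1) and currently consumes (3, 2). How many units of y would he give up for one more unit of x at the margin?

MRS = 4/9

For CES with ρ = -1, MRS = (y/x)^2.
At (3, 2): MRS = 4/9.
So at (3, 2) the consumer would give up 4/9 units of y for one more unit of x.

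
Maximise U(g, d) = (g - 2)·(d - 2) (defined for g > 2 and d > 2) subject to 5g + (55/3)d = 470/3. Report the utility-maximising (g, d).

g* = 13, d* = 5

MU_g = (d−2), MU_d = (g−2).
MRS = (d−2)/(g−2).
Tangency: set MRS = p_g/p_d = 5/(55/3) = 3/11.
So (d − 2)/(g − 2) = 3/11, i.e. (d − 2) = (3/11)·(g − 2).
Rewrite the budget in excess-of-subsistence terms: 5·(g − 2) + (55/3)·(d − 2) = 470/3 − 5·2 − (55/3)·2 = 110.
Substituting, 10·(g − 2) = 110, so g − 2 = 11 and g* = 13.
Then d − 2 = (3/11)·11 = 3, so d* = 5.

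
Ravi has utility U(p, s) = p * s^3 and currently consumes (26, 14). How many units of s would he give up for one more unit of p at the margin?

MRS = 7/39

MU_p = s^3 and MU_s = 3·p·s^2.
MRS = MU_p/MU_s = (1/3)·s/p.
At (26, 14): MRS = 7/39.
That is, one extra unit of p is worth 7/39 units of s at the margin.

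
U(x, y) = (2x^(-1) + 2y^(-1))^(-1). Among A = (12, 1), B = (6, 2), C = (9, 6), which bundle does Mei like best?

Evaluate utility at each bundle:
U(A) = 0.462.
U(B) = 0.750.
U(C) = 1.800.
Highest utility is C, so C ≻ B ≻ A.

Bundle C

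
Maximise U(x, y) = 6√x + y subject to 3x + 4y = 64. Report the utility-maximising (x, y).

MU_x = 6/(2√x), MU_y = 1.
MRS = 6/(2√x) ÷ 1.
Tangency: set MRS = p_x/p_y = 3/4 = 0.75.
MRS depends only on x: 3/√x = 0.75 ⇒ √x = 3/0.75 = 4 ⇒ x* = 16.
From the budget, 4·y = 64 − 3·16 = 16, so y* = 4.

x* = 16, y* = 4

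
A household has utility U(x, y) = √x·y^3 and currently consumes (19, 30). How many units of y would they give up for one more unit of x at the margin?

MU_x = 0.5·x^(-0.5)·y^3 and MU_y = 3·√x·y^2.
MRS = MU_x/MU_y = (1/6)·y/x.
At (19, 30): MRS = 5/19.
That is, one extra unit of x is worth 5/19 units of y at the margin.

MRS = 5/19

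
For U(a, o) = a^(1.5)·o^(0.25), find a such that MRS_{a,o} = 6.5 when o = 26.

MU_a = 1.5·√a·o^(0.25) and MU_o = 0.25·a^(1.5)·o^(-0.75).
MRS = MU_a/MU_o = (6)·o/a.
Substitute o = 26: MRS = 156/a. Setting 156/a = 6.5 gives a = 156/6.5 = 24.

a = 24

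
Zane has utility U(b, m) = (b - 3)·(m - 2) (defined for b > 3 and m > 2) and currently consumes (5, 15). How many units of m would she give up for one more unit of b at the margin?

MU_b = (m−2), MU_m = (b−3).
MRS = (m−2)/(b−3).
At (5, 15): MRS = 6.5.
So at (5, 15) the consumer would give up 6.5 units of m for one more unit of b.

MRS = 6.5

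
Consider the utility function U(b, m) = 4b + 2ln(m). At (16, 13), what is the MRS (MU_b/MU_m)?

MU_b = 4, MU_m = 2/m.
MRS = 4 ÷ (2/m).
At (16, 13): MRS = 26.
That is, one extra unit of b is worth 26 units of m at the margin.

MRS = 26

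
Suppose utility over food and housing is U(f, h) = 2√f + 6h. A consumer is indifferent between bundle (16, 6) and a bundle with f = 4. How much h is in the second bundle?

h = 20/3

U(16, 6) = 44.
Set U(4, h) = 44 and solve.
With f = 4: √4 = 2, so 6h = 44 − 2·2 = 40 and h = 20/3.
Check: U(4, 20/3) = 44.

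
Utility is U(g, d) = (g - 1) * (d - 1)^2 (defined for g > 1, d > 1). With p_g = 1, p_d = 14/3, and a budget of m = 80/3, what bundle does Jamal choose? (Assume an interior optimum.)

g* = 8, d* = 4

MU_g = (d−1)^2, MU_d = 2·(g−1)·(d−1).
MRS = (1/2)·(d−1)/(g−1).
Tangency: set MRS = p_g/p_d = 1/(14/3) = 3/14.
So (1/2)·(d − 1)/(g − 1) = 3/14, i.e. (d − 1) = (3/7)·(g − 1).
Rewrite the budget in excess-of-subsistence terms: 1·(g − 1) + (14/3)·(d − 1) = 80/3 − 1·1 − (14/3)·1 = 21.
Substituting, 3·(g − 1) = 21, so g − 1 = 7 and g* = 8.
Then d − 1 = (3/7)·7 = 3, so d* = 4.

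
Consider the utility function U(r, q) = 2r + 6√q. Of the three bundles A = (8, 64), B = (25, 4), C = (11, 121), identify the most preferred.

Evaluate utility at each bundle:
U(A) = 64.000.
U(B) = 62.000.
U(C) = 88.000.
Highest utility is C, so C ≻ A ≻ B.

Bundle C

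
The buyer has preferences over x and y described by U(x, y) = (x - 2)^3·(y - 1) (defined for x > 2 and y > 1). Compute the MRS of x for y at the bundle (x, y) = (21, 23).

MRS = 66/19

MU_x = 3·(x−2)^2·(y−1), MU_y = (x−2)^3.
MRS = (3/1)·(y−1)/(x−2).
At (21, 23): MRS = 66/19.
The indifference curve has slope −66/19 at this bundle.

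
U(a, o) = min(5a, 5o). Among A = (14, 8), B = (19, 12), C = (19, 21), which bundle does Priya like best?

Evaluate utility at each bundle:
U(A) = 40.
U(B) = 60.
U(C) = 95.
Highest utility is C, so C ≻ B ≻ A.

Bundle C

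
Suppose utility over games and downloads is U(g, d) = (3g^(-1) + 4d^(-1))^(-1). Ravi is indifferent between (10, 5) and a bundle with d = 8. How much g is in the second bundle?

U depends on (g, d) only through S = 3g^(-1) + 4d^(-1), so equal utility means equal S. At (10, 5): S = 1.1.
With d = 8: 4·8^(-1) = 0.5, so 3g^(-1) = 1.1 − 0.5 = 0.6, i.e. g^(-1) = 0.2.
Hence g = 1/0.2 = 5.
Check: U(5, 8) = 0.9091.

g = 5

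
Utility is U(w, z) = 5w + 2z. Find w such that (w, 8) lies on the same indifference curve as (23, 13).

U(23, 13) = 141.
Set U(w, 8) = 141 and solve.
5w + 2·8 = 141 ⇒ 5w = 125 ⇒ w = 25.
Check: U(25, 8) = 141.

w = 25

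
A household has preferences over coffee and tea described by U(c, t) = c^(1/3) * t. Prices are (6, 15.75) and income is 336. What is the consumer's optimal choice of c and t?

MU_c = 1/3·c^(-2/3)·t and MU_t = c^(1/3).
MRS = MU_c/MU_t = (1/3)·t/c.
Tangency: set MRS = p_c/p_t = 6/15.75 = 8/21.
So (1/3)·t/c = 8/21, i.e. t = (8/7)·c.
Substitute into the budget 6·c + 15.75·t = 336: 24·c = 336, so c* = 14.
Then t* = (8/7)·14 = 16.

c* = 14, t* = 16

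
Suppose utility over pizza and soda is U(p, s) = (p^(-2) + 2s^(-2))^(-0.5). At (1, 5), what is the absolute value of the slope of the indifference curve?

For CES with ρ = -2, MRS = (1/2)·(s/p)^3.
At (1, 5): MRS = 62.5.
That is, one extra unit of p is worth 62.5 units of s at the margin.

MRS = 62.5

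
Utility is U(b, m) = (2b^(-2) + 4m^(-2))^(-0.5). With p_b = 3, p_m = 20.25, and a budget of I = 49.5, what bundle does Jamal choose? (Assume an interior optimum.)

b* = 3, m* = 2

For CES with ρ = -2, MRS = (2/4)·(m/b)^3.
Tangency: set MRS = p_b/p_m = 3/20.25 = 4/27.
So (m/b)^3 = 8/27; taking the cube root, m/b = 2/3, i.e. m = (2/3)·b.
Substitute into the budget 3·b + 20.25·m = 49.5: 16.5·b = 49.5, so b* = 3 and m* = (2/3)·3 = 2.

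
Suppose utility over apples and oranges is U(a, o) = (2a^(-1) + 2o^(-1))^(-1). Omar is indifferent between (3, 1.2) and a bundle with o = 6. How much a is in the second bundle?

U depends on (a, o) only through S = 2a^(-1) + 2o^(-1), so equal utility means equal S. At (3, 1.2): S = 7/3.
With o = 6: 2·6^(-1) = 1/3, so 2a^(-1) = 7/3 − 1/3 = 2, i.e. a^(-1) = 1.
Hence a = 1/1 = 1.
Check: U(1, 6) = 0.4286.

a = 1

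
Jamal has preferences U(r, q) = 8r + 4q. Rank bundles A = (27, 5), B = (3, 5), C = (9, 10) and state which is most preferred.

Evaluate utility at each bundle:
U(A) = 236.
U(B) = 44.
U(C) = 112.
Highest utility is A, so A ≻ C ≻ B.

Bundle A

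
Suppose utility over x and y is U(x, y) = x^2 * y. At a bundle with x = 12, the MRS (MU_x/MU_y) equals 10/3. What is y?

y = 20

MU_x = 2·x·y and MU_y = x^2.
MRS = MU_x/MU_y = (2/1)·y/x.
Substitute x = 12: MRS = y/6. Setting y/6 = 10/3 gives y = (10/3)·6 = 20.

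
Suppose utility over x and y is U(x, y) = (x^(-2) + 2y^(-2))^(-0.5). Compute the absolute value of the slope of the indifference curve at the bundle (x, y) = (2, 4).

For CES with ρ = -2, MRS = (1/2)·(y/x)^3.
At (2, 4): MRS = 4.
The indifference curve has slope −4 at this bundle.

MRS = 4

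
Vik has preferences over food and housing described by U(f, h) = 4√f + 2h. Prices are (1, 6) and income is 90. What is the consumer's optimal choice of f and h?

MU_f = 4/(2√f), MU_h = 2.
MRS = 4/(2√f) ÷ 2.
Tangency: set MRS = p_f/p_h = 1/6.
MRS depends only on f: 1/√f = 1/6 ⇒ √f = 1/(1/6) = 6 ⇒ f* = 36.
From the budget, 6·h = 90 − 1·36 = 54, so h* = 9.

f* = 36, h* = 9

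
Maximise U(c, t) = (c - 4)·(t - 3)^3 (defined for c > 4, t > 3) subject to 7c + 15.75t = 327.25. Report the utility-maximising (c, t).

MU_c = (t−3)^3, MU_t = 3·(c−4)·(t−3)^2.
MRS = (1/3)·(t−3)/(c−4).
Tangency: set MRS = p_c/p_t = 7/15.75 = 4/9.
So (1/3)·(t − 3)/(c − 4) = 4/9, i.e. (t − 3) = (4/3)·(c − 4).
Rewrite the budget in excess-of-subsistence terms: 7·(c − 4) + 15.75·(t − 3) = 327.25 − 7·4 − 15.75·3 = 252.
Substituting, 28·(c − 4) = 252, so c − 4 = 9 and c* = 13.
Then t − 3 = (4/3)·9 = 12, so t* = 15.

c* = 13, t* = 15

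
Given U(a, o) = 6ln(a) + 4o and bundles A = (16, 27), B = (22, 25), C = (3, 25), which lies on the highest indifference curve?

Bundle A

Evaluate utility at each bundle:
U(A) = 124.636.
U(B) = 118.546.
U(C) = 106.592.
Highest utility is A, so A ≻ B ≻ C.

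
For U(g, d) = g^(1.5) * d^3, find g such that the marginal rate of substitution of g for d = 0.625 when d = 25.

MU_g = 1.5·√g·d^3 and MU_d = 3·g^(1.5)·d^2.
MRS = MU_g/MU_d = (0.5)·d/g.
Substitute d = 25: MRS = 12.5/g. Setting 12.5/g = 0.625 gives g = 12.5/0.625 = 20.

g = 20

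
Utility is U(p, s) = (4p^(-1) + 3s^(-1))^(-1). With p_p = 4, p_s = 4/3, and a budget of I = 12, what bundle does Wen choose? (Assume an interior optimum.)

p* = 2, s* = 3

For CES with ρ = -1, MRS = (4/3)·(s/p)^2.
Tangency: set MRS = p_p/p_s = 4/(4/3) = 3.
So (s/p)^2 = 2.25; taking the square root, s/p = 1.5, i.e. s = 1.5·p.
Substitute into the budget 4·p + (4/3)·s = 12: 6·p = 12, so p* = 2 and s* = 1.5·2 = 3.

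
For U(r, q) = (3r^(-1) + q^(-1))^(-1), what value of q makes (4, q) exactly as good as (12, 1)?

q = 2

U depends on (r, q) only through S = 3r^(-1) + q^(-1), so equal utility means equal S. At (12, 1): S = 1.25.
With r = 4: 3·4^(-1) = 0.75, so q^(-1) = 1.25 − 0.75 = 0.5.
Hence q = 1/0.5 = 2.
Check: U(4, 2) = 0.8.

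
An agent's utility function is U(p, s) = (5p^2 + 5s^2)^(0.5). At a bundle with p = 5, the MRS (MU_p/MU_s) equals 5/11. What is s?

s = 11

For CES with ρ = 2, MRS = (s/p)^(-1).
Setting (s/5)^(-1) = 5/11 gives s/5 = 2.2 and s = 11.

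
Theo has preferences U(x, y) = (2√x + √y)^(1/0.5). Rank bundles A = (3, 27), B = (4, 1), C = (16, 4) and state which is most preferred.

Evaluate utility at each bundle:
U(A) = 75.000.
U(B) = 25.000.
U(C) = 100.000.
Highest utility is C, so C ≻ A ≻ B.

Bundle C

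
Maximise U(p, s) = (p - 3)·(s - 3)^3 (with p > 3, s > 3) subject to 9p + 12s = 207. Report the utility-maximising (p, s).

p* = 7, s* = 12

MU_p = (s−3)^3, MU_s = 3·(p−3)·(s−3)^2.
MRS = (1/3)·(s−3)/(p−3).
Tangency: set MRS = p_p/p_s = 9/12 = 0.75.
So (1/3)·(s − 3)/(p − 3) = 0.75, i.e. (s − 3) = 2.25·(p − 3).
Rewrite the budget in excess-of-subsistence terms: 9·(p − 3) + 12·(s − 3) = 207 − 9·3 − 12·3 = 144.
Substituting, 36·(p − 3) = 144, so p − 3 = 4 and p* = 7.
Then s − 3 = 2.25·4 = 9, so s* = 12.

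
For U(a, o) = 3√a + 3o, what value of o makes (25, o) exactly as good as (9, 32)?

U(9, 32) = 105.
Set U(25, o) = 105 and solve.
With a = 25: √25 = 5, so 3o = 105 − 3·5 = 90 and o = 30.
Check: U(25, 30) = 105.

o = 30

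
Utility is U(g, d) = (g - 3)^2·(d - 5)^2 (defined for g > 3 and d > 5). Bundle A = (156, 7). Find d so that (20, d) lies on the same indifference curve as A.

d = 23

U(156, 7) = 93636.
Set U(20, d) = 93636 and solve.
With g = 20: (20 − 3)^2 = 289, so (d − 5)^2 = 93636/289 = 324.
Taking the square root (with d > 5): d − 5 = 18, so d = 23.
Check: U(20, 23) = 93636.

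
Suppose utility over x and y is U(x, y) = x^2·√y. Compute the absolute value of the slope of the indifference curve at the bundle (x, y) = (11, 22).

MRS = 8

MU_x = 2·x·√y and MU_y = 0.5·x^2·y^(-0.5).
MRS = MU_x/MU_y = (4)·y/x.
At (11, 22): MRS = 8.
That is, one extra unit of x is worth 8 units of y at the margin.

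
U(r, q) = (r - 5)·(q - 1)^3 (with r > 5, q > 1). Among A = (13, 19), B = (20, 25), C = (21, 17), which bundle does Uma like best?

Bundle B

Evaluate utility at each bundle:
U(A) = 46656.
U(B) = 207360.
U(C) = 65536.
Highest utility is B, so B ≻ C ≻ A.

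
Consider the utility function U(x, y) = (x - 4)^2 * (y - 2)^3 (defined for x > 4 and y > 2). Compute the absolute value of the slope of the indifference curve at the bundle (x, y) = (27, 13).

MU_x = 2·(x−4)·(y−2)^3, MU_y = 3·(x−4)^2·(y−2)^2.
MRS = (2/3)·(y−2)/(x−4).
At (27, 13): MRS = 22/69.
So at (27, 13) the consumer would give up 22/69 units of y for one more unit of x.

MRS = 22/69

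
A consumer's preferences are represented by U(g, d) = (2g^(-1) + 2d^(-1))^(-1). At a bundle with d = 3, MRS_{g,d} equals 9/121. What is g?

For CES with ρ = -1, MRS = (d/g)^2.
Setting (3/g)^2 = 9/121 gives 3/g = 3/11 and g = 11.

g = 11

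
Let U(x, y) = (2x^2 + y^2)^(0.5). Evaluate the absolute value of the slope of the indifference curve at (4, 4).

For CES with ρ = 2, MRS = (2/1)·(y/x)^(-1).
At (4, 4): MRS = 2.
The indifference curve has slope −2 at this bundle.

MRS = 2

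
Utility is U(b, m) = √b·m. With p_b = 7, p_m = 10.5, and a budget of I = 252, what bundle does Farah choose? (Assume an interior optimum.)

MU_b = 0.5·b^(-0.5)·m and MU_m = √b.
MRS = MU_b/MU_m = (0.5)·m/b.
Tangency: set MRS = p_b/p_m = 7/10.5 = 2/3.
So (0.5)·m/b = 2/3, i.e. m = (4/3)·b.
Substitute into the budget 7·b + 10.5·m = 252: 21·b = 252, so b* = 12.
Then m* = (4/3)·12 = 16.

b* = 12, m* = 16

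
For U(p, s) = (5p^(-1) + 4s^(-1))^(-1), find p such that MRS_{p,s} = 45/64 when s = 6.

p = 8

For CES with ρ = -1, MRS = (5/4)·(s/p)^2.
Setting (5/4)·(6/p)^2 = 45/64 gives (6/p)^2 = 9/16, so 6/p = 0.75 and p = 8.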